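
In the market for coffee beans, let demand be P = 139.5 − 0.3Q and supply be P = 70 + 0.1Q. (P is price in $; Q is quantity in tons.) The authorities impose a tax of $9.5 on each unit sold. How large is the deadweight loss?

$112.81

Competitive equilibrium: 139.5 − 0.3Q = 70 + 0.1Q → Q* = 173.75, P* = 87.375.
With the tax, the buyer price exceeds the seller price by 9.5: (139.5 − 0.3Q) − (70 + 0.1Q) = 9.5 → Q' = 150.
ΔQ = 173.75 − 150 = 23.75; the wedge equals the tax, 9.5.
DWL = ½ × 23.75 × 9.5 = $112.81.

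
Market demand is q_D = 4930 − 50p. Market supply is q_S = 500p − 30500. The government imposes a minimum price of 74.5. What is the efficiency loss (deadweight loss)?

In inverse form: demand p = 98.6 − 0.02q, supply p = 61 + 0.002q.
Competitive equilibrium: 98.6 − 0.02q = 61 + 0.002q → q* = 1709.0909, p* = 64.4182.
At the floor p = 74.5, quantity demanded = (98.6 − 74.5)/0.02 = 1205.
Sellers' marginal cost at q' = 1205: 61 + 0.002·1205 = 63.41.
Δq = 1709.0909 − 1205 = 504.0909; wedge = 74.5 − 63.41 = 11.09.
The triangle = ½ × 504.0909 × 11.09 = 2795.18.

2795.18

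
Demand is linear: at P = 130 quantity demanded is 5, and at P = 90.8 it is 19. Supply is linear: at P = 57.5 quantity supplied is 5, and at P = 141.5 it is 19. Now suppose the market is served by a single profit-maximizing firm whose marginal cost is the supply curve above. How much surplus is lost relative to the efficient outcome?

44.93

Demand slope = (90.8 − 130)/(19 − 5) = −2.8, so P = 144 − 2.8Q.
Supply slope = (141.5 − 57.5)/(19 − 5) = 6, so P = 27.5 + 6Q.
Competitive equilibrium: 144 − 2.8Q = 27.5 + 6Q → Q* = 13.2386, P* = 106.9318.
Marginal revenue: MR = 144 − 5.6Q. Set MR = MC: 144 − 5.6Q = 27.5 + 6Q → Q_m = 10.0431.
Price P_m = 144 − 2.8·10.0431 = 115.8793; MC(Q_m) = 27.5 + 6·10.0431 = 87.7586.
Competitive Q* = 13.2386, so ΔQ = 3.1955; wedge = 115.8793 − 87.7586 = 28.1207.
Deadweight loss = ½ × 3.1955 × 28.1207 = 44.93.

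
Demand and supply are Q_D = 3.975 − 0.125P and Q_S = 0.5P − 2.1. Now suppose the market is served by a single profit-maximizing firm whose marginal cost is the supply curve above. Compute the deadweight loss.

7.52

In inverse form: demand P = 31.8 − 8Q, supply P = 4.2 + 2Q.
Competitive equilibrium: 31.8 − 8Q = 4.2 + 2Q → Q* = 2.76, P* = 9.72.
Marginal revenue: MR = 31.8 − 16Q. Set MR = MC: 31.8 − 16Q = 4.2 + 2Q → Q_m = 1.5333.
Price P_m = 31.8 − 8·1.5333 = 19.5336; MC(Q_m) = 4.2 + 2·1.5333 = 7.2666.
Competitive Q* = 2.76, so ΔQ = 1.2267; wedge = 19.5336 − 7.2666 = 12.267.
The triangle = ½ × 1.2267 × 12.267 = 7.52.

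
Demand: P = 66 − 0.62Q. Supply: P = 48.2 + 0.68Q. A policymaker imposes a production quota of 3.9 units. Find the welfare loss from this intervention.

Competitive equilibrium: 66 − 0.62Q = 48.2 + 0.68Q → Q* = 13.6923, P* = 57.5108.
At Q = 3.9: demand price = 66 − 0.62·3.9 = 63.582; supply price = 48.2 + 0.68·3.9 = 50.852.
ΔQ = 13.6923 − 3.9 = 9.7923; wedge = 63.582 − 50.852 = 12.73.
The triangle = ½ × 9.7923 × 12.73 = 62.33.

62.33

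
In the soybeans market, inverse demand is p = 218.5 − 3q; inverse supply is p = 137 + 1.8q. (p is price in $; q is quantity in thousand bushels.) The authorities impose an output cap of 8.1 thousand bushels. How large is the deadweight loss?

$189.22 thousand

Competitive equilibrium: 218.5 − 3q = 137 + 1.8q → q* = 16.9792, p* = 167.5625.
At q = 8.1: demand price = 218.5 − 3·8.1 = 194.2; supply price = 137 + 1.8·8.1 = 151.58.
Δq = 16.9792 − 8.1 = 8.8792; wedge = 194.2 − 151.58 = 42.62.
The triangle = ½ × 8.8792 × 42.62 = $189.22 thousand.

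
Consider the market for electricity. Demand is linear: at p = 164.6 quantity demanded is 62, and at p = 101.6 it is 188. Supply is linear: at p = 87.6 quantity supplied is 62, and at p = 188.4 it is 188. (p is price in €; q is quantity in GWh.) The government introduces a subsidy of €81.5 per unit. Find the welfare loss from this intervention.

Demand slope = (101.6 − 164.6)/(188 − 62) = −0.5, so p = 195.6 − 0.5q.
Supply slope = (188.4 − 87.6)/(188 − 62) = 0.8, so p = 38 + 0.8q.
Competitive equilibrium: 195.6 − 0.5q = 38 + 0.8q → q* = 121.2308, p* = 134.9846.
The subsidy lowers effective supply by 81.5: p = 0.8q − 43.5.
New quantity: 195.6 − 0.5q = 0.8q − 43.5 → q' = 183.9231.
Overproduction Δq = 183.9231 − 121.2308 = 62.6923; wedge = subsidy = 81.5.
Welfare loss = ½ × 62.6923 × 81.5 = €2554.71.

€2554.71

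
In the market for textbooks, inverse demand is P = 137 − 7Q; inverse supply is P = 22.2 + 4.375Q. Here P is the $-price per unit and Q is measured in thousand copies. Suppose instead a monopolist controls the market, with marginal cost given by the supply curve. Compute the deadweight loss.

$84.07 thousand

Competitive equilibrium: 137 − 7Q = 22.2 + 4.375Q → Q* = 10.0923, P* = 66.3538.
Marginal revenue: MR = 137 − 14Q. Set MR = MC: 137 − 14Q = 22.2 + 4.375Q → Q_m = 6.2476.
Price P_m = 137 − 7·6.2476 = 93.2668; MC(Q_m) = 22.2 + 4.375·6.2476 = 49.5333.
Competitive Q* = 10.0923, so ΔQ = 3.8447; wedge = 93.2668 − 49.5333 = 43.7335.
DWL = ½ × 3.8447 × 43.7335 = $84.07 thousand.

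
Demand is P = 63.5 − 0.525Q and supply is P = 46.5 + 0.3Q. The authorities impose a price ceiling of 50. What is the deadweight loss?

Competitive equilibrium: 63.5 − 0.525Q = 46.5 + 0.3Q → Q* = 20.6061, P* = 52.6818.
At the ceiling P = 50, quantity supplied = (50 − 46.5)/0.3 = 11.6667.
Willingness to pay at Q' = 11.6667: 63.5 − 0.525·11.6667 = 57.375.
ΔQ = 20.6061 − 11.6667 = 8.9394; wedge = 57.375 − 50 = 7.375.
Welfare loss = ½ × 8.9394 × 7.375 = 32.96.

32.96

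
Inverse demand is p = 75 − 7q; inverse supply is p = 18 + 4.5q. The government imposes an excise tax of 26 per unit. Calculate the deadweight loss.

Competitive equilibrium: 75 − 7q = 18 + 4.5q → q* = 4.9565, p* = 40.3043.
With the tax, the buyer price exceeds the seller price by 26: (75 − 7q) − (18 + 4.5q) = 26 → q' = 2.6957.
Δq = 4.9565 − 2.6957 = 2.2608; the wedge equals the tax, 26.
DWL = ½ × 2.2608 × 26 = 29.39.

29.39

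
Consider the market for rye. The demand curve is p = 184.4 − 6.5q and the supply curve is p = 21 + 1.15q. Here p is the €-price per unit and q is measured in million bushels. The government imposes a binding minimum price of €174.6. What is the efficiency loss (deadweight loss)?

Competitive equilibrium: 184.4 − 6.5q = 21 + 1.15q → q* = 21.3595, p* = 45.5634.
At the floor p = 174.6, quantity demanded = (184.4 − 174.6)/6.5 = 1.5077.
Sellers' marginal cost at q' = 1.5077: 21 + 1.15·1.5077 = 22.7339.
Δq = 21.3595 − 1.5077 = 19.8518; wedge = 174.6 − 22.7339 = 151.8661.
Deadweight loss = ½ × 19.8518 × 151.8661 = €1507.41 million.

€1507.41 million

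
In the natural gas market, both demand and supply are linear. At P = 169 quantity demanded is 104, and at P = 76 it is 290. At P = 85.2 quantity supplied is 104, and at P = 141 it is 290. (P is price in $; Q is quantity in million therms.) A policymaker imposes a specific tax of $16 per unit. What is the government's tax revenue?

Demand slope = (76 − 169)/(290 − 104) = −0.5, so P = 221 − 0.5Q.
Supply slope = (141 − 85.2)/(290 − 104) = 0.3, so P = 54 + 0.3Q.
Competitive equilibrium: 221 − 0.5Q = 54 + 0.3Q → Q* = 208.75, P* = 116.625.
With the tax, the buyer price exceeds the seller price by 16: (221 − 0.5Q) − (54 + 0.3Q) = 16 → Q' = 188.75.
Tax revenue = 16 × 188.75 = $3020 million.

$3020 million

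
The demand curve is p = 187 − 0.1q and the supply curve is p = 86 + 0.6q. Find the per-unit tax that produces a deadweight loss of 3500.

Competitive equilibrium: 187 − 0.1q = 86 + 0.6q → q* = 144.2857, p* = 172.5714.
A tax t gives Δq = t/0.7 and wedge t, so DWL = t²/1.4.
t²/1.4 = 3500 → t² = 4900 → t = 70.

70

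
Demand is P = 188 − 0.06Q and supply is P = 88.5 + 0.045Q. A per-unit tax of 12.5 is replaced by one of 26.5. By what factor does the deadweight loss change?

Competitive equilibrium: 188 − 0.06Q = 88.5 + 0.045Q → Q* = 947.619, P* = 131.1429.
For a per-unit tax t: ΔQ = t/0.105, so DWL = ½·t·(t/0.105) = t²/0.21.
At t = 12.5: DWL = 744.048. At t = 26.5: DWL = 3344.048.
Ratio = (26.5/12.5)² = 4.4944.

4.4944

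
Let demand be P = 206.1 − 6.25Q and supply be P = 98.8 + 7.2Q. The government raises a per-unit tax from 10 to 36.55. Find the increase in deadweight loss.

Competitive equilibrium: 206.1 − 6.25Q = 98.8 + 7.2Q → Q* = 7.9777, P* = 156.2394.
For a per-unit tax t: ΔQ = t/13.45, so DWL = ½·t·(t/13.45) = t²/26.9.
At t = 10: DWL = 3.7175. At t = 36.55: DWL = 49.6618.
Increase = 49.6618 − 3.7175 = 45.94.

45.94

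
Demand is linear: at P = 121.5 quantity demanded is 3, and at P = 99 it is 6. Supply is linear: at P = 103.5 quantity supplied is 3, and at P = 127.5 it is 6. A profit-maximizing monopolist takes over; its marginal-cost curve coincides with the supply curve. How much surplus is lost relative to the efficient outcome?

Demand slope = (99 − 121.5)/(6 − 3) = −7.5, so P = 144 − 7.5Q.
Supply slope = (127.5 − 103.5)/(6 − 3) = 8, so P = 79.5 + 8Q.
Competitive equilibrium: 144 − 7.5Q = 79.5 + 8Q → Q* = 4.1613, P* = 112.7903.
Marginal revenue: MR = 144 − 15Q. Set MR = MC: 144 − 15Q = 79.5 + 8Q → Q_m = 2.8043.
Price P_m = 144 − 7.5·2.8043 = 122.9678; MC(Q_m) = 79.5 + 8·2.8043 = 101.9344.
Competitive Q* = 4.1613, so ΔQ = 1.357; wedge = 122.9678 − 101.9344 = 21.0334.
DWL = ½ × 1.357 × 21.0334 = 14.27.

14.27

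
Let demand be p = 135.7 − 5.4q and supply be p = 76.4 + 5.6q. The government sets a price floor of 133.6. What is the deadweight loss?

137.61

Competitive equilibrium: 135.7 − 5.4q = 76.4 + 5.6q → q* = 5.3909, p* = 106.5891.
At the floor p = 133.6, quantity demanded = (135.7 − 133.6)/5.4 = 0.3889.
Sellers' marginal cost at q' = 0.3889: 76.4 + 5.6·0.3889 = 78.5778.
Δq = 5.3909 − 0.3889 = 5.002; wedge = 133.6 − 78.5778 = 55.0222.
DWL = ½ × 5.002 × 55.0222 = 137.61.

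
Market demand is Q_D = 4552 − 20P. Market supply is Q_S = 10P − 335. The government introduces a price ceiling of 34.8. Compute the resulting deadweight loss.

123072.075

In inverse form: demand P = 227.6 − 0.05Q, supply P = 33.5 + 0.1Q.
Competitive equilibrium: 227.6 − 0.05Q = 33.5 + 0.1Q → Q* = 1294, P* = 162.9.
At the ceiling P = 34.8, quantity supplied = (34.8 − 33.5)/0.1 = 13.
Willingness to pay at Q' = 13: 227.6 − 0.05·13 = 226.95.
ΔQ = 1294 − 13 = 1281; wedge = 226.95 − 34.8 = 192.15.
Deadweight loss = ½ × 1281 × 192.15 = 123072.075.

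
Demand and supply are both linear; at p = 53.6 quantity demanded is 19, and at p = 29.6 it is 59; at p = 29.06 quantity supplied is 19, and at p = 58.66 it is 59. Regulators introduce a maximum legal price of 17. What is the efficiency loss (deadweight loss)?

Demand slope = (29.6 − 53.6)/(59 − 19) = −0.6, so p = 65 − 0.6q.
Supply slope = (58.66 − 29.06)/(59 − 19) = 0.74, so p = 15 + 0.74q.
Competitive equilibrium: 65 − 0.6q = 15 + 0.74q → q* = 37.3134, p* = 42.6119.
At the ceiling p = 17, quantity supplied = (17 − 15)/0.74 = 2.7027.
Willingness to pay at q' = 2.7027: 65 − 0.6·2.7027 = 63.3784.
Δq = 37.3134 − 2.7027 = 34.6107; wedge = 63.3784 − 17 = 46.3784.
Welfare loss = ½ × 34.6107 × 46.3784 = 802.59.

802.59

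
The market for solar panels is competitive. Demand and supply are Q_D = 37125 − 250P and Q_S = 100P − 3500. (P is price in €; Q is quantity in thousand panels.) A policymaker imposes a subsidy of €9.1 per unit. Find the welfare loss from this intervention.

€2957.50 thousand

In inverse form: demand P = 148.5 − 0.004Q, supply P = 35 + 0.01Q.
Competitive equilibrium: 148.5 − 0.004Q = 35 + 0.01Q → Q* = 8107.1429, P* = 116.0714.
The subsidy lowers effective supply by 9.1: P = 25.9 + 0.01Q.
New quantity: 148.5 − 0.004Q = 25.9 + 0.01Q → Q' = 8757.1429.
Overproduction ΔQ = 8757.1429 − 8107.1429 = 650; wedge = subsidy = 9.1.
The triangle = ½ × 650 × 9.1 = €2957.50 thousand.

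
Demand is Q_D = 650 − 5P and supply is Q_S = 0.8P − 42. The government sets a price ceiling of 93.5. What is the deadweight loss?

In inverse form: demand P = 130 − 0.2Q, supply P = 52.5 + 1.25Q.
Competitive equilibrium: 130 − 0.2Q = 52.5 + 1.25Q → Q* = 53.44828, P* = 119.31034.
At the ceiling P = 93.5, quantity supplied = (93.5 − 52.5)/1.25 = 32.8.
Willingness to pay at Q' = 32.8: 130 − 0.2·32.8 = 123.44.
ΔQ = 53.44828 − 32.8 = 20.64828; wedge = 123.44 − 93.5 = 29.94.
DWL = ½ × 20.64828 × 29.94 = 309.10.

309.10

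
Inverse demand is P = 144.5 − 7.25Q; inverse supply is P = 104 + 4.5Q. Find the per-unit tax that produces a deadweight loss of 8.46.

14.1

Competitive equilibrium: 144.5 − 7.25Q = 104 + 4.5Q → Q* = 3.4468, P* = 119.5106.
A tax t gives ΔQ = t/11.75 and wedge t, so DWL = t²/23.5.
t²/23.5 = 8.46 → t² = 198.81 → t = 14.1.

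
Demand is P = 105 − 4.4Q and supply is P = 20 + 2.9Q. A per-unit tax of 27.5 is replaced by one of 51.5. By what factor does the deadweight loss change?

Competitive equilibrium: 105 − 4.4Q = 20 + 2.9Q → Q* = 11.6438, P* = 53.7671.
For a per-unit tax t: ΔQ = t/7.3, so DWL = ½·t·(t/7.3) = t²/14.6.
At t = 27.5: DWL = 51.798. At t = 51.5: DWL = 181.661.
Ratio = (51.5/27.5)² = 3.507.

3.507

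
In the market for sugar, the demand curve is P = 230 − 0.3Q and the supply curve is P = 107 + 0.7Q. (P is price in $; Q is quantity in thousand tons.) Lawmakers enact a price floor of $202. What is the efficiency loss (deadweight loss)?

$440.06 thousand

Competitive equilibrium: 230 − 0.3Q = 107 + 0.7Q → Q* = 123, P* = 193.1.
At the floor P = 202, quantity demanded = (230 − 202)/0.3 = 93.3333.
Sellers' marginal cost at Q' = 93.3333: 107 + 0.7·93.3333 = 172.3333.
ΔQ = 123 − 93.3333 = 29.6667; wedge = 202 − 172.3333 = 29.6667.
Welfare loss = ½ × 29.6667 × 29.6667 = $440.06 thousand.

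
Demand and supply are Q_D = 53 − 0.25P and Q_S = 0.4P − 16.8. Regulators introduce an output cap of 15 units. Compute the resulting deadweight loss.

404.33

In inverse form: demand P = 212 − 4Q, supply P = 42 + 2.5Q.
Competitive equilibrium: 212 − 4Q = 42 + 2.5Q → Q* = 26.1538, P* = 107.3846.
At Q = 15: demand price = 212 − 4·15 = 152; supply price = 42 + 2.5·15 = 79.5.
ΔQ = 26.1538 − 15 = 11.1538; wedge = 152 − 79.5 = 72.5.
Welfare loss = ½ × 11.1538 × 72.5 = 404.33.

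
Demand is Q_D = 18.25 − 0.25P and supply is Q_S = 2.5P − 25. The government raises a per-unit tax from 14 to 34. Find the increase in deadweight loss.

In inverse form: demand P = 73 − 4Q, supply P = 10 + 0.4Q.
Competitive equilibrium: 73 − 4Q = 10 + 0.4Q → Q* = 14.3182, P* = 15.7273.
For a per-unit tax t: ΔQ = t/4.4, so DWL = ½·t·(t/4.4) = t²/8.8.
At t = 14: DWL = 22.273. At t = 34: DWL = 131.364.
Increase = 131.364 − 22.273 = 109.09.

109.09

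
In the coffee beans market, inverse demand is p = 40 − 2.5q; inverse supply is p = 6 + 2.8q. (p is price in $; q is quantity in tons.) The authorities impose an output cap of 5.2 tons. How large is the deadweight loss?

$3.91

Competitive equilibrium: 40 − 2.5q = 6 + 2.8q → q* = 6.4151, p* = 23.9623.
At q = 5.2: demand price = 40 − 2.5·5.2 = 27; supply price = 6 + 2.8·5.2 = 20.56.
Δq = 6.4151 − 5.2 = 1.2151; wedge = 27 − 20.56 = 6.44.
DWL = ½ × 1.2151 × 6.44 = $3.91.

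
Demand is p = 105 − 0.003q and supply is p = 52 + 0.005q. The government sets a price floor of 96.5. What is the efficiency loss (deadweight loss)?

57506.94

Competitive equilibrium: 105 − 0.003q = 52 + 0.005q → q* = 6625, p* = 85.125.
At the floor p = 96.5, quantity demanded = (105 − 96.5)/0.003 = 2833.33333.
Sellers' marginal cost at q' = 2833.33333: 52 + 0.005·2833.33333 = 66.16667.
Δq = 6625 − 2833.33333 = 3791.66667; wedge = 96.5 − 66.16667 = 30.33333.
DWL = ½ × 3791.66667 × 30.33333 = 57506.94.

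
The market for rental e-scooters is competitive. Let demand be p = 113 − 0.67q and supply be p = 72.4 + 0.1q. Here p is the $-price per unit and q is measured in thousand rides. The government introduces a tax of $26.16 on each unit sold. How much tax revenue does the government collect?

$490.58 thousand

Competitive equilibrium: 113 − 0.67q = 72.4 + 0.1q → q* = 52.7273, p* = 77.6727.
With the tax, the buyer price exceeds the seller price by 26.16: (113 − 0.67q) − (72.4 + 0.1q) = 26.16 → q' = 18.7532.
Tax revenue = 26.16 × 18.7532 = $490.58 thousand.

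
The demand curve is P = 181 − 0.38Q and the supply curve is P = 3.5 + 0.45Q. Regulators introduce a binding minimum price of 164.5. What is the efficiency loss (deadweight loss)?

12054.87

Competitive equilibrium: 181 − 0.38Q = 3.5 + 0.45Q → Q* = 213.85542, P* = 99.73494.
At the floor P = 164.5, quantity demanded = (181 − 164.5)/0.38 = 43.42105.
Sellers' marginal cost at Q' = 43.42105: 3.5 + 0.45·43.42105 = 23.03947.
ΔQ = 213.85542 − 43.42105 = 170.43437; wedge = 164.5 − 23.03947 = 141.46053.
The triangle = ½ × 170.43437 × 141.46053 = 12054.87.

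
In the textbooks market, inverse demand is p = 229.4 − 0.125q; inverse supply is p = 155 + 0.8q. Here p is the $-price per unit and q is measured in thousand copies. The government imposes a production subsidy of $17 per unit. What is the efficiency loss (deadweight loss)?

Competitive equilibrium: 229.4 − 0.125q = 155 + 0.8q → q* = 80.4324, p* = 219.3459.
The subsidy lowers effective supply by 17: p = 138 + 0.8q.
New quantity: 229.4 − 0.125q = 138 + 0.8q → q' = 98.8108.
Overproduction Δq = 98.8108 − 80.4324 = 18.3784; wedge = subsidy = 17.
The triangle = ½ × 18.3784 × 17 = $156.22 thousand.

$156.22 thousand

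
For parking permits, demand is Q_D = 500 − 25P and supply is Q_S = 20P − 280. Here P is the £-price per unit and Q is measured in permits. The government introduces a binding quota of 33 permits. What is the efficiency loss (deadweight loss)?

£51.005

In inverse form: demand P = 20 − 0.04Q, supply P = 14 + 0.05Q.
Competitive equilibrium: 20 − 0.04Q = 14 + 0.05Q → Q* = 66.6667, P* = 17.3333.
At Q = 33: demand price = 20 − 0.04·33 = 18.68; supply price = 14 + 0.05·33 = 15.65.
ΔQ = 66.6667 − 33 = 33.6667; wedge = 18.68 − 15.65 = 3.03.
Welfare loss = ½ × 33.6667 × 3.03 = £51.005.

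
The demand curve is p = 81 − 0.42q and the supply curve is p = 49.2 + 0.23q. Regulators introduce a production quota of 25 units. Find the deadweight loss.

186

Competitive equilibrium: 81 − 0.42q = 49.2 + 0.23q → q* = 48.9231, p* = 60.4523.
At q = 25: demand price = 81 − 0.42·25 = 70.5; supply price = 49.2 + 0.23·25 = 54.95.
Δq = 48.9231 − 25 = 23.9231; wedge = 70.5 − 54.95 = 15.55.
The triangle = ½ × 23.9231 × 15.55 = 186.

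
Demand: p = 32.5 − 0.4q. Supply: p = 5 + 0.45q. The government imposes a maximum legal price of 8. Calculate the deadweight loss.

Competitive equilibrium: 32.5 − 0.4q = 5 + 0.45q → q* = 32.3529, p* = 19.5588.
At the ceiling p = 8, quantity supplied = (8 − 5)/0.45 = 6.6667.
Willingness to pay at q' = 6.6667: 32.5 − 0.4·6.6667 = 29.8333.
Δq = 32.3529 − 6.6667 = 25.6862; wedge = 29.8333 − 8 = 21.8333.
Welfare loss = ½ × 25.6862 × 21.8333 = 280.41.

280.41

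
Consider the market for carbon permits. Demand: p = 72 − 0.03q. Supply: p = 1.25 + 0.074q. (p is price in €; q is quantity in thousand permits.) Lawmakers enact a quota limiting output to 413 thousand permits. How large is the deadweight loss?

Competitive equilibrium: 72 − 0.03q = 1.25 + 0.074q → q* = 680.2885, p* = 51.5913.
At q = 413: demand price = 72 − 0.03·413 = 59.61; supply price = 1.25 + 0.074·413 = 31.812.
Δq = 680.2885 − 413 = 267.2885; wedge = 59.61 − 31.812 = 27.798.
Deadweight loss = ½ × 267.2885 × 27.798 = €3715.04 thousand.

€3715.04 thousand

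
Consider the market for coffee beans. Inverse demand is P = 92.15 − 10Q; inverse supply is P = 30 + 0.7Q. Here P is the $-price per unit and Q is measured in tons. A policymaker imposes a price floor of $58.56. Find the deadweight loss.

Competitive equilibrium: 92.15 − 10Q = 30 + 0.7Q → Q* = 5.8084, P* = 34.0659.
At the floor P = 58.56, quantity demanded = (92.15 − 58.56)/10 = 3.359.
Sellers' marginal cost at Q' = 3.359: 30 + 0.7·3.359 = 32.3513.
ΔQ = 5.8084 − 3.359 = 2.4494; wedge = 58.56 − 32.3513 = 26.2087.
Welfare loss = ½ × 2.4494 × 26.2087 = $32.10.

$32.10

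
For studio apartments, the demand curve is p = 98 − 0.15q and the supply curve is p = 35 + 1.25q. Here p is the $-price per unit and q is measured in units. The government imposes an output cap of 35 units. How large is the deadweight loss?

Competitive equilibrium: 98 − 0.15q = 35 + 1.25q → q* = 45, p* = 91.25.
At q = 35: demand price = 98 − 0.15·35 = 92.75; supply price = 35 + 1.25·35 = 78.75.
Δq = 45 − 35 = 10; wedge = 92.75 − 78.75 = 14.
The triangle = ½ × 10 × 14 = $70.

$70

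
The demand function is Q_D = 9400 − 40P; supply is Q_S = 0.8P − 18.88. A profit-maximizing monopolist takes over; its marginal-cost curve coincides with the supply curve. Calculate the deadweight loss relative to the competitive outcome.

In inverse form: demand P = 235 − 0.025Q, supply P = 23.6 + 1.25Q.
Competitive equilibrium: 235 − 0.025Q = 23.6 + 1.25Q → Q* = 165.8039, P* = 230.8549.
Marginal revenue: MR = 235 − 0.05Q. Set MR = MC: 235 − 0.05Q = 23.6 + 1.25Q → Q_m = 162.6154.
Price P_m = 235 − 0.025·162.6154 = 230.9346; MC(Q_m) = 23.6 + 1.25·162.6154 = 226.8693.
Competitive Q* = 165.8039, so ΔQ = 3.1885; wedge = 230.9346 − 226.8693 = 4.0653.
The triangle = ½ × 3.1885 × 4.0653 = 6.48.

6.48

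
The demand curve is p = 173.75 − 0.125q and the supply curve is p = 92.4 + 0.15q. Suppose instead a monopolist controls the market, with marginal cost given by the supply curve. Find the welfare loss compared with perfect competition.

Competitive equilibrium: 173.75 − 0.125q = 92.4 + 0.15q → q* = 295.8182, p* = 136.7727.
Marginal revenue: MR = 173.75 − 0.25q. Set MR = MC: 173.75 − 0.25q = 92.4 + 0.15q → q_m = 203.375.
Price p_m = 173.75 − 0.125·203.375 = 148.3281; MC(q_m) = 92.4 + 0.15·203.375 = 122.9063.
Competitive q* = 295.8182, so Δq = 92.4432; wedge = 148.3281 − 122.9063 = 25.4218.
DWL = ½ × 92.4432 × 25.4218 = 1175.04.

1175.04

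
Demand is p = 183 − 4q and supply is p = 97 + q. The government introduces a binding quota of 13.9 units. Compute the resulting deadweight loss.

Competitive equilibrium: 183 − 4q = 97 + q → q* = 17.2, p* = 114.2.
At q = 13.9: demand price = 183 − 4·13.9 = 127.4; supply price = 97 + 1·13.9 = 110.9.
Δq = 17.2 − 13.9 = 3.3; wedge = 127.4 − 110.9 = 16.5.
Deadweight loss = ½ × 3.3 × 16.5 = 27.225.

27.225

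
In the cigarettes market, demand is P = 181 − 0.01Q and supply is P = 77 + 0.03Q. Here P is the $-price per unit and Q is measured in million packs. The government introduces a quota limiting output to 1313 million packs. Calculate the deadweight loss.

$33127.38 million

Competitive equilibrium: 181 − 0.01Q = 77 + 0.03Q → Q* = 2600, P* = 155.
At Q = 1313: demand price = 181 − 0.01·1313 = 167.87; supply price = 77 + 0.03·1313 = 116.39.
ΔQ = 2600 − 1313 = 1287; wedge = 167.87 − 116.39 = 51.48.
The triangle = ½ × 1287 × 51.48 = $33127.38 million.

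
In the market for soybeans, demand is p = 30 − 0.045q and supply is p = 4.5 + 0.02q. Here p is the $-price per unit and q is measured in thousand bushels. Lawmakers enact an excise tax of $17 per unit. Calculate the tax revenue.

$2223.08 thousand

Competitive equilibrium: 30 − 0.045q = 4.5 + 0.02q → q* = 392.3077, p* = 12.3462.
With the tax, the buyer price exceeds the seller price by 17: (30 − 0.045q) − (4.5 + 0.02q) = 17 → q' = 130.7692.
Tax revenue = 17 × 130.7692 = $2223.08 thousand.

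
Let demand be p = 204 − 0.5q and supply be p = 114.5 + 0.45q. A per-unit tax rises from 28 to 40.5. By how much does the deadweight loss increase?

450.66

Competitive equilibrium: 204 − 0.5q = 114.5 + 0.45q → q* = 94.2105, p* = 156.8947.
For a per-unit tax t: Δq = t/0.95, so DWL = ½·t·(t/0.95) = t²/1.9.
At t = 28: DWL = 412.632. At t = 40.5: DWL = 863.289.
Increase = 863.289 − 412.632 = 450.66.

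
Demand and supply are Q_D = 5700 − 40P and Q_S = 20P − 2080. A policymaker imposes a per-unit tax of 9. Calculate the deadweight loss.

In inverse form: demand P = 142.5 − 0.025Q, supply P = 104 + 0.05Q.
Competitive equilibrium: 142.5 − 0.025Q = 104 + 0.05Q → Q* = 513.3333, P* = 129.6667.
With the tax, the buyer price exceeds the seller price by 9: (142.5 − 0.025Q) − (104 + 0.05Q) = 9 → Q' = 393.3333.
ΔQ = 513.3333 − 393.3333 = 120; the wedge equals the tax, 9.
The triangle = ½ × 120 × 9 = 540.

540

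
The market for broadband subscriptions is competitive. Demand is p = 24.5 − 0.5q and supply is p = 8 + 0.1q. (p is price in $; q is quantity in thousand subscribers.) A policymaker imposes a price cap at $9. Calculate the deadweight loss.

$91.875 thousand

Competitive equilibrium: 24.5 − 0.5q = 8 + 0.1q → q* = 27.5, p* = 10.75.
At the ceiling p = 9, quantity supplied = (9 − 8)/0.1 = 10.
Willingness to pay at q' = 10: 24.5 − 0.5·10 = 19.5.
Δq = 27.5 − 10 = 17.5; wedge = 19.5 − 9 = 10.5.
Welfare loss = ½ × 17.5 × 10.5 = $91.875 thousand.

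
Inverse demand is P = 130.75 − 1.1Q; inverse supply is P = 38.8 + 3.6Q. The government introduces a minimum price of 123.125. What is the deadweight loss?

Competitive equilibrium: 130.75 − 1.1Q = 38.8 + 3.6Q → Q* = 19.5638, P* = 109.2298.
At the floor P = 123.125, quantity demanded = (130.75 − 123.125)/1.1 = 6.9318.
Sellers' marginal cost at Q' = 6.9318: 38.8 + 3.6·6.9318 = 63.7545.
ΔQ = 19.5638 − 6.9318 = 12.632; wedge = 123.125 − 63.7545 = 59.3705.
Welfare loss = ½ × 12.632 × 59.3705 = 374.98.

374.98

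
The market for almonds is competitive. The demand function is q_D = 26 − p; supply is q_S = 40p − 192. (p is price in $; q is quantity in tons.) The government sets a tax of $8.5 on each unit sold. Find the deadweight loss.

In inverse form: demand p = 26 − q, supply p = 4.8 + 0.025q.
Competitive equilibrium: 26 − q = 4.8 + 0.025q → q* = 20.6829, p* = 5.3171.
With the tax, the buyer price exceeds the seller price by 8.5: (26 − q) − (4.8 + 0.025q) = 8.5 → q' = 12.3902.
Δq = 20.6829 − 12.3902 = 8.2927; the wedge equals the tax, 8.5.
Welfare loss = ½ × 8.2927 × 8.5 = $35.24.

$35.24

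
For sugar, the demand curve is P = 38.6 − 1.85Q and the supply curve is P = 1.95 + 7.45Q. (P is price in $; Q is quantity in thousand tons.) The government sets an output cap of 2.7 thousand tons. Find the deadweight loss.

$7.16 thousand

Competitive equilibrium: 38.6 − 1.85Q = 1.95 + 7.45Q → Q* = 3.9409, P* = 31.3094.
At Q = 2.7: demand price = 38.6 − 1.85·2.7 = 33.605; supply price = 1.95 + 7.45·2.7 = 22.065.
ΔQ = 3.9409 − 2.7 = 1.2409; wedge = 33.605 − 22.065 = 11.54.
DWL = ½ × 1.2409 × 11.54 = $7.16 thousand.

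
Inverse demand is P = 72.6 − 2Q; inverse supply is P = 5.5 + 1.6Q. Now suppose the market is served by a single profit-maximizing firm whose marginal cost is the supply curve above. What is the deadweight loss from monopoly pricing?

Competitive equilibrium: 72.6 − 2Q = 5.5 + 1.6Q → Q* = 18.6389, P* = 35.3222.
Marginal revenue: MR = 72.6 − 4Q. Set MR = MC: 72.6 − 4Q = 5.5 + 1.6Q → Q_m = 11.9821.
Price P_m = 72.6 − 2·11.9821 = 48.6358; MC(Q_m) = 5.5 + 1.6·11.9821 = 24.6714.
Competitive Q* = 18.6389, so ΔQ = 6.6568; wedge = 48.6358 − 24.6714 = 23.9644.
DWL = ½ × 6.6568 × 23.9644 = 79.76.

79.76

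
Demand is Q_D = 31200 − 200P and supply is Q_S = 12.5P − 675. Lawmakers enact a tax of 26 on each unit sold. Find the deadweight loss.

3976.47

In inverse form: demand P = 156 − 0.005Q, supply P = 54 + 0.08Q.
Competitive equilibrium: 156 − 0.005Q = 54 + 0.08Q → Q* = 1200, P* = 150.
With the tax, the buyer price exceeds the seller price by 26: (156 − 0.005Q) − (54 + 0.08Q) = 26 → Q' = 894.1176.
ΔQ = 1200 − 894.1176 = 305.8824; the wedge equals the tax, 26.
Deadweight loss = ½ × 305.8824 × 26 = 3976.47.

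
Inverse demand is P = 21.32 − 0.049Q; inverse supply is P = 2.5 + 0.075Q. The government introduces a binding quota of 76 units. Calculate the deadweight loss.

355.99

Competitive equilibrium: 21.32 − 0.049Q = 2.5 + 0.075Q → Q* = 151.7742, P* = 13.8831.
At Q = 76: demand price = 21.32 − 0.049·76 = 17.596; supply price = 2.5 + 0.075·76 = 8.2.
ΔQ = 151.7742 − 76 = 75.7742; wedge = 17.596 − 8.2 = 9.396.
The triangle = ½ × 75.7742 × 9.396 = 355.99.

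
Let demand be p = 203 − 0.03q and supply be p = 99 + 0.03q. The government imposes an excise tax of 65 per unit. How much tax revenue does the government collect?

Competitive equilibrium: 203 − 0.03q = 99 + 0.03q → q* = 1733.3333, p* = 151.
With the tax, the buyer price exceeds the seller price by 65: (203 − 0.03q) − (99 + 0.03q) = 65 → q' = 650.
Tax revenue = 65 × 650 = 42250.

42250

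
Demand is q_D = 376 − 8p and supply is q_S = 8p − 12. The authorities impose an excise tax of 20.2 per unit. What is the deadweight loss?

In inverse form: demand p = 47 − 0.125q, supply p = 1.5 + 0.125q.
Competitive equilibrium: 47 − 0.125q = 1.5 + 0.125q → q* = 182, p* = 24.25.
With the tax, the buyer price exceeds the seller price by 20.2: (47 − 0.125q) − (1.5 + 0.125q) = 20.2 → q' = 101.2.
Δq = 182 − 101.2 = 80.8; the wedge equals the tax, 20.2.
DWL = ½ × 80.8 × 20.2 = 816.08.

816.08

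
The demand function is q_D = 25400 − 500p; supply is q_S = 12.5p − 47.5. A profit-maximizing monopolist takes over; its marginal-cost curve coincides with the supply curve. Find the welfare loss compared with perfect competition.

7.64

In inverse form: demand p = 50.8 − 0.002q, supply p = 3.8 + 0.08q.
Competitive equilibrium: 50.8 − 0.002q = 3.8 + 0.08q → q* = 573.1707, p* = 49.6537.
Marginal revenue: MR = 50.8 − 0.004q. Set MR = MC: 50.8 − 0.004q = 3.8 + 0.08q → q_m = 559.5238.
Price p_m = 50.8 − 0.002·559.5238 = 49.681; MC(q_m) = 3.8 + 0.08·559.5238 = 48.5619.
Competitive q* = 573.1707, so Δq = 13.6469; wedge = 49.681 − 48.5619 = 1.1191.
The triangle = ½ × 13.6469 × 1.1191 = 7.64.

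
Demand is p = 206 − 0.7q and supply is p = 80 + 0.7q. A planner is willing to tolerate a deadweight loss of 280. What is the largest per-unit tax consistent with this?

28

Competitive equilibrium: 206 − 0.7q = 80 + 0.7q → q* = 90, p* = 143.
A tax t gives Δq = t/1.4 and wedge t, so DWL = t²/2.8.
t²/2.8 = 280 → t² = 784 → t = 28.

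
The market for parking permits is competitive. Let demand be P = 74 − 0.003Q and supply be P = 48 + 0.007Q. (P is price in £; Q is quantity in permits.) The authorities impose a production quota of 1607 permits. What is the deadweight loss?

£4930.245

Competitive equilibrium: 74 − 0.003Q = 48 + 0.007Q → Q* = 2600, P* = 66.2.
At Q = 1607: demand price = 74 − 0.003·1607 = 69.179; supply price = 48 + 0.007·1607 = 59.249.
ΔQ = 2600 − 1607 = 993; wedge = 69.179 − 59.249 = 9.93.
Deadweight loss = ½ × 993 × 9.93 = £4930.245.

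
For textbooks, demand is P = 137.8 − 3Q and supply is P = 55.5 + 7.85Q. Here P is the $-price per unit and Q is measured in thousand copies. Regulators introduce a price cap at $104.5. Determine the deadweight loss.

$9.79 thousand

Competitive equilibrium: 137.8 − 3Q = 55.5 + 7.85Q → Q* = 7.5853, P* = 115.0442.
At the ceiling P = 104.5, quantity supplied = (104.5 − 55.5)/7.85 = 6.242.
Willingness to pay at Q' = 6.242: 137.8 − 3·6.242 = 119.074.
ΔQ = 7.5853 − 6.242 = 1.3433; wedge = 119.074 − 104.5 = 14.574.
The triangle = ½ × 1.3433 × 14.574 = $9.79 thousand.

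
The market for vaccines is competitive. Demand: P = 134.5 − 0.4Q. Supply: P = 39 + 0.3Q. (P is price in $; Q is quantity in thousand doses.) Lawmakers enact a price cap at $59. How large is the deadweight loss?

$1703.35 thousand

Competitive equilibrium: 134.5 − 0.4Q = 39 + 0.3Q → Q* = 136.4286, P* = 79.9286.
At the ceiling P = 59, quantity supplied = (59 − 39)/0.3 = 66.6667.
Willingness to pay at Q' = 66.6667: 134.5 − 0.4·66.6667 = 107.8333.
ΔQ = 136.4286 − 66.6667 = 69.7619; wedge = 107.8333 − 59 = 48.8333.
Welfare loss = ½ × 69.7619 × 48.8333 = $1703.35 thousand.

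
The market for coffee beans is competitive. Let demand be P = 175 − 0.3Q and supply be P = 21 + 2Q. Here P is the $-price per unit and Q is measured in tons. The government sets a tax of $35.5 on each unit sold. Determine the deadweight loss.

$273.97

Competitive equilibrium: 175 − 0.3Q = 21 + 2Q → Q* = 66.9565, P* = 154.913.
With the tax, the buyer price exceeds the seller price by 35.5: (175 − 0.3Q) − (21 + 2Q) = 35.5 → Q' = 51.5217.
ΔQ = 66.9565 − 51.5217 = 15.4348; the wedge equals the tax, 35.5.
DWL = ½ × 15.4348 × 35.5 = $273.97.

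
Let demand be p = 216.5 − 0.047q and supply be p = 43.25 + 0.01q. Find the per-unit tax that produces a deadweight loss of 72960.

91.2

Competitive equilibrium: 216.5 − 0.047q = 43.25 + 0.01q → q* = 3039.4737, p* = 73.6447.
A tax t gives Δq = t/0.057 and wedge t, so DWL = t²/0.114.
t²/0.114 = 72960 → t² = 8317.44 → t = 91.2.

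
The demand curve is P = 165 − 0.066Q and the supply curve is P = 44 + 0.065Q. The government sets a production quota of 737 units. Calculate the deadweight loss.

2282.25

Competitive equilibrium: 165 − 0.066Q = 44 + 0.065Q → Q* = 923.6641, P* = 104.0382.
At Q = 737: demand price = 165 − 0.066·737 = 116.358; supply price = 44 + 0.065·737 = 91.905.
ΔQ = 923.6641 − 737 = 186.6641; wedge = 116.358 − 91.905 = 24.453.
Welfare loss = ½ × 186.6641 × 24.453 = 2282.25.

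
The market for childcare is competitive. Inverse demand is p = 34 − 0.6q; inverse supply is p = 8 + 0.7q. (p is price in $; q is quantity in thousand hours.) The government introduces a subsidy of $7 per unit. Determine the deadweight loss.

Competitive equilibrium: 34 − 0.6q = 8 + 0.7q → q* = 20, p* = 22.
The subsidy lowers effective supply by 7: p = 1 + 0.7q.
New quantity: 34 − 0.6q = 1 + 0.7q → q' = 25.3846.
Overproduction Δq = 25.3846 − 20 = 5.3846; wedge = subsidy = 7.
DWL = ½ × 5.3846 × 7 = $18.85 thousand.

$18.85 thousand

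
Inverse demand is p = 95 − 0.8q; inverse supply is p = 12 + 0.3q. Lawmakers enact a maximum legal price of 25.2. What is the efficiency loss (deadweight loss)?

544.16

Competitive equilibrium: 95 − 0.8q = 12 + 0.3q → q* = 75.4545, p* = 34.6364.
At the ceiling p = 25.2, quantity supplied = (25.2 − 12)/0.3 = 44.
Willingness to pay at q' = 44: 95 − 0.8·44 = 59.8.
Δq = 75.4545 − 44 = 31.4545; wedge = 59.8 − 25.2 = 34.6.
Deadweight loss = ½ × 31.4545 × 34.6 = 544.16.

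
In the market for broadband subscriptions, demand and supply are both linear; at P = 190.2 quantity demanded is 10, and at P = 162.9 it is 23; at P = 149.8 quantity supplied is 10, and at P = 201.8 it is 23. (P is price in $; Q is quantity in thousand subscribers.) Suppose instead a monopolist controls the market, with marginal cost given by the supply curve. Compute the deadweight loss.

Demand slope = (162.9 − 190.2)/(23 − 10) = −2.1, so P = 211.2 − 2.1Q.
Supply slope = (201.8 − 149.8)/(23 − 10) = 4, so P = 109.8 + 4Q.
Competitive equilibrium: 211.2 − 2.1Q = 109.8 + 4Q → Q* = 16.623, P* = 176.2918.
Marginal revenue: MR = 211.2 − 4.2Q. Set MR = MC: 211.2 − 4.2Q = 109.8 + 4Q → Q_m = 12.3659.
Price P_m = 211.2 − 2.1·12.3659 = 185.2316; MC(Q_m) = 109.8 + 4·12.3659 = 159.2636.
Competitive Q* = 16.623, so ΔQ = 4.2571; wedge = 185.2316 − 159.2636 = 25.968.
Deadweight loss = ½ × 4.2571 × 25.968 = $55.27 thousand.

$55.27 thousand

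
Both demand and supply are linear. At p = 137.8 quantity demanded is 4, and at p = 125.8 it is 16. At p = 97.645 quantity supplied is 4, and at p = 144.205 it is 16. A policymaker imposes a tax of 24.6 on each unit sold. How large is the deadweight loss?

62

Demand slope = (125.8 − 137.8)/(16 − 4) = −1, so p = 141.8 − q.
Supply slope = (144.205 − 97.645)/(16 − 4) = 3.88, so p = 82.125 + 3.88q.
Competitive equilibrium: 141.8 − q = 82.125 + 3.88q → q* = 12.2285, p* = 129.5715.
With the tax, the buyer price exceeds the seller price by 24.6: (141.8 − q) − (82.125 + 3.88q) = 24.6 → q' = 7.1875.
Δq = 12.2285 − 7.1875 = 5.041; the wedge equals the tax, 24.6.
The triangle = ½ × 5.041 × 24.6 = 62.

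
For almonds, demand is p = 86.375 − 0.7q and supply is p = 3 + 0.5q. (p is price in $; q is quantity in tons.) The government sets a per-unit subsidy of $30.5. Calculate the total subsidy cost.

Competitive equilibrium: 86.375 − 0.7q = 3 + 0.5q → q* = 69.4792, p* = 37.7396.
The subsidy lowers effective supply by 30.5: p = 0.5q − 27.5.
New quantity: 86.375 − 0.7q = 0.5q − 27.5 → q' = 94.8958.
Total subsidy cost = 30.5 × 94.8958 = $2894.32.

$2894.32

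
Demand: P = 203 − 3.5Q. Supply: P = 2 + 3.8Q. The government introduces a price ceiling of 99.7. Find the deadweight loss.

Competitive equilibrium: 203 − 3.5Q = 2 + 3.8Q → Q* = 27.5342, P* = 106.6301.
At the ceiling P = 99.7, quantity supplied = (99.7 − 2)/3.8 = 25.7105.
Willingness to pay at Q' = 25.7105: 203 − 3.5·25.7105 = 113.0133.
ΔQ = 27.5342 − 25.7105 = 1.8237; wedge = 113.0133 − 99.7 = 13.3133.
Welfare loss = ½ × 1.8237 × 13.3133 = 12.14.

12.14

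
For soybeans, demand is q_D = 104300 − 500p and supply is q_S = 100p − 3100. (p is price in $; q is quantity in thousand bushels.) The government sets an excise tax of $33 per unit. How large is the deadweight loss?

$45375 thousand

In inverse form: demand p = 208.6 − 0.002q, supply p = 31 + 0.01q.
Competitive equilibrium: 208.6 − 0.002q = 31 + 0.01q → q* = 14800, p* = 179.
With the tax, the buyer price exceeds the seller price by 33: (208.6 − 0.002q) − (31 + 0.01q) = 33 → q' = 12050.
Δq = 14800 − 12050 = 2750; the wedge equals the tax, 33.
Welfare loss = ½ × 2750 × 33 = $45375 thousand.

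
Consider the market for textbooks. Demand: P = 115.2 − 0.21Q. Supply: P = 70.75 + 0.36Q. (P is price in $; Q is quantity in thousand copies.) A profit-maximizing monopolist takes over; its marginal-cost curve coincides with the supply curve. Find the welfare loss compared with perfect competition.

$125.63 thousand

Competitive equilibrium: 115.2 − 0.21Q = 70.75 + 0.36Q → Q* = 77.9825, P* = 98.8237.
Marginal revenue: MR = 115.2 − 0.42Q. Set MR = MC: 115.2 − 0.42Q = 70.75 + 0.36Q → Q_m = 56.9872.
Price P_m = 115.2 − 0.21·56.9872 = 103.2327; MC(Q_m) = 70.75 + 0.36·56.9872 = 91.2654.
Competitive Q* = 77.9825, so ΔQ = 20.9953; wedge = 103.2327 − 91.2654 = 11.9673.
Deadweight loss = ½ × 20.9953 × 11.9673 = $125.63 thousand.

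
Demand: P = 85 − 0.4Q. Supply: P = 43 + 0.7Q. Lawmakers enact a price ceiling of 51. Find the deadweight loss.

Competitive equilibrium: 85 − 0.4Q = 43 + 0.7Q → Q* = 38.1818, P* = 69.7273.
At the ceiling P = 51, quantity supplied = (51 − 43)/0.7 = 11.4286.
Willingness to pay at Q' = 11.4286: 85 − 0.4·11.4286 = 80.4286.
ΔQ = 38.1818 − 11.4286 = 26.7532; wedge = 80.4286 − 51 = 29.4286.
Welfare loss = ½ × 26.7532 × 29.4286 = 393.65.

393.65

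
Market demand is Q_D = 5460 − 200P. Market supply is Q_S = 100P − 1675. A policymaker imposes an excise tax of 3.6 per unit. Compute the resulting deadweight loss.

In inverse form: demand P = 27.3 − 0.005Q, supply P = 16.75 + 0.01Q.
Competitive equilibrium: 27.3 − 0.005Q = 16.75 + 0.01Q → Q* = 703.3333, P* = 23.7833.
With the tax, the buyer price exceeds the seller price by 3.6: (27.3 − 0.005Q) − (16.75 + 0.01Q) = 3.6 → Q' = 463.3333.
ΔQ = 703.3333 − 463.3333 = 240; the wedge equals the tax, 3.6.
Deadweight loss = ½ × 240 × 3.6 = 432.

432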